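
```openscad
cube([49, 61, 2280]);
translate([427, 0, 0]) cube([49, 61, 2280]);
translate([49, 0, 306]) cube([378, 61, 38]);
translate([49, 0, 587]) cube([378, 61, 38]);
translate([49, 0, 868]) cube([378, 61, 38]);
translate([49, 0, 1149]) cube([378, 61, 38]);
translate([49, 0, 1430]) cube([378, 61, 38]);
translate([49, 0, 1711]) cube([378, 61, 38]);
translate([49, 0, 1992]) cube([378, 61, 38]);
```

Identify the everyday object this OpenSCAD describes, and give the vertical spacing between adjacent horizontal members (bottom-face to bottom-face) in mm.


A ladder. The rung spacing is 281 mm.

Two tall 49×61 posts with 7 short bars between them — a ladder. Adjacent rungs sit at z = 306 and z = 587, so the spacing is 587 − 306 = 281 mm.


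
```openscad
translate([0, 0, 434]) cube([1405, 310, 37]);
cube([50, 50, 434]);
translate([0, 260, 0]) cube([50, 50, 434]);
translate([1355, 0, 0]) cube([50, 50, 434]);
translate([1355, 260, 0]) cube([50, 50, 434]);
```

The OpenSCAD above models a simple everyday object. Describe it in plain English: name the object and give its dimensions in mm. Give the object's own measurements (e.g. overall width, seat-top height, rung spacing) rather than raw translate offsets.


A long wooden bench with a 1405 mm (x) × 310 mm (y) seat, 37 mm thick, its top surface 471 mm above the floor. Four 50 mm square legs at the seat corners, flush with the edges, run from z = 0 to the seat underside.


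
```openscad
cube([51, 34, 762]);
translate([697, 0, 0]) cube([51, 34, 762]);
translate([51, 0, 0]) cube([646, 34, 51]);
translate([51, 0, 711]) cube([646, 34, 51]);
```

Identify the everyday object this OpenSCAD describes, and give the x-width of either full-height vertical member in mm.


A picture frame. The border width is 51 mm.

Four thin pieces enclosing a rectangular opening — a picture frame. The two full-height stiles are 762 mm tall; the top rail sits at z = 711 and is 51 mm tall, so the border above the opening is 762 − 711 = 51 mm, matching the stile x-width.


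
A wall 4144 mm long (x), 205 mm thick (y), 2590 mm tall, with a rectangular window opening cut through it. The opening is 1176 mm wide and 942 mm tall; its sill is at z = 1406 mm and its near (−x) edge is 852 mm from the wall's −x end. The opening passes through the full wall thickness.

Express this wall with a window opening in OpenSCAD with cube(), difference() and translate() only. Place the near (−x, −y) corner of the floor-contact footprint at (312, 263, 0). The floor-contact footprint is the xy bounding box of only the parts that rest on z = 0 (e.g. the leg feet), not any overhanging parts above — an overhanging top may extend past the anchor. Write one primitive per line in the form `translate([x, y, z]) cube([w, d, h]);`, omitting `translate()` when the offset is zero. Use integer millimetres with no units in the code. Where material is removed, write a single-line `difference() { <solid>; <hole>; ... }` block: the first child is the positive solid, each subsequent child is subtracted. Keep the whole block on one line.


difference() { translate([312, 263, 0]) cube([4144, 205, 2590]); translate([1164, 263, 1406]) cube([1176, 205, 942]); }


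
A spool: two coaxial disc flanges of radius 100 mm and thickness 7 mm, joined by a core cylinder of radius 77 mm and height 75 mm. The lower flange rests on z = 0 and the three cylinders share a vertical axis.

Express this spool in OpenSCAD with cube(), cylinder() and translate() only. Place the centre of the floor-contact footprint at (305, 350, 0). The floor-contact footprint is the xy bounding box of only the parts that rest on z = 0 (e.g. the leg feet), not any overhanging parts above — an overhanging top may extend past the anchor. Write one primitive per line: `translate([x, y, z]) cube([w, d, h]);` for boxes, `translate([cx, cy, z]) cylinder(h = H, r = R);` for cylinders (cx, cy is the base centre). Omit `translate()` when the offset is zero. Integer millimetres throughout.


translate([305, 350, 0]) cylinder(h = 7, r = 100);
translate([305, 350, 7]) cylinder(h = 75, r = 77);
translate([305, 350, 82]) cylinder(h = 7, r = 100);


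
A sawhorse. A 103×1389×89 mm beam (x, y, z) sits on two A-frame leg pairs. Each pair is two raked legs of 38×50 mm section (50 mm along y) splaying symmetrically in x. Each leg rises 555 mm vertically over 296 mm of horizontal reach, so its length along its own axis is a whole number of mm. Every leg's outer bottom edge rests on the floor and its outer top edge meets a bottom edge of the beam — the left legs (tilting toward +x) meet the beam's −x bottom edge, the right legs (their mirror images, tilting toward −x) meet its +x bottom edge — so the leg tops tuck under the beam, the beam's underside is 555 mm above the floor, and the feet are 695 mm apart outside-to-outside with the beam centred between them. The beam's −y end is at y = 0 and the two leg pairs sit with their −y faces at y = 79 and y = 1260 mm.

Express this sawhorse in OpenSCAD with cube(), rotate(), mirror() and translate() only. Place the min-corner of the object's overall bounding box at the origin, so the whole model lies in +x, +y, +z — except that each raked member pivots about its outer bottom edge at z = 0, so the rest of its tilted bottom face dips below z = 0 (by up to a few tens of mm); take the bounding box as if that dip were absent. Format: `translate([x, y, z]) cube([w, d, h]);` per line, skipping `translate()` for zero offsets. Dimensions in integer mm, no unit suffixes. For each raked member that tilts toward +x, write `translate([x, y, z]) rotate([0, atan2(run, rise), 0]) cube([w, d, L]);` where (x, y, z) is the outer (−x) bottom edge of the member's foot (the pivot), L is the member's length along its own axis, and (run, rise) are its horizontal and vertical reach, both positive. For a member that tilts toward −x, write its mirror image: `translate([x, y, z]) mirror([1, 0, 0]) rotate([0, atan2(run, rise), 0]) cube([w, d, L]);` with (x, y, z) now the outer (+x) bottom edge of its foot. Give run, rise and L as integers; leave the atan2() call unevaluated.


translate([296, 0, 555]) cube([103, 1389, 89]);
translate([0, 79, 0]) rotate([0, atan2(296, 555), 0]) cube([38, 50, 629]);
translate([695, 79, 0]) mirror([1, 0, 0]) rotate([0, atan2(296, 555), 0]) cube([38, 50, 629]);
translate([0, 1260, 0]) rotate([0, atan2(296, 555), 0]) cube([38, 50, 629]);
translate([695, 1260, 0]) mirror([1, 0, 0]) rotate([0, atan2(296, 555), 0]) cube([38, 50, 629]);


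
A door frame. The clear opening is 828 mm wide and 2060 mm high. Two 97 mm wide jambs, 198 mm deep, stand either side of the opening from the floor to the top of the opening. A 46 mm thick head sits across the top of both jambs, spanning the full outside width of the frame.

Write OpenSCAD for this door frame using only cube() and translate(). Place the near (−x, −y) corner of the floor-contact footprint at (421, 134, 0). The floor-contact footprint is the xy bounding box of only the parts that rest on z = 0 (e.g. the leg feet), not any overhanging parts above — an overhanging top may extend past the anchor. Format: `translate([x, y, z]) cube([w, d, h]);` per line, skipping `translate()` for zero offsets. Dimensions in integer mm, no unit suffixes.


translate([421, 134, 0]) cube([97, 198, 2060]);
translate([1346, 134, 0]) cube([97, 198, 2060]);
translate([421, 134, 2060]) cube([1022, 198, 46]);


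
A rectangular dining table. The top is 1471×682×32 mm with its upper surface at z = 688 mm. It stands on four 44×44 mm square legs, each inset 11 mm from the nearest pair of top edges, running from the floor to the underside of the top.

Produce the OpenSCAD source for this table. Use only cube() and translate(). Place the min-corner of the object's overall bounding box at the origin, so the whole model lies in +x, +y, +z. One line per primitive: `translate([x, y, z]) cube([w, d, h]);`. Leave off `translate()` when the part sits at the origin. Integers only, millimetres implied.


translate([0, 0, 656]) cube([1471, 682, 32]);
translate([11, 11, 0]) cube([44, 44, 656]);
translate([1416, 11, 0]) cube([44, 44, 656]);
translate([11, 627, 0]) cube([44, 44, 656]);
translate([1416, 627, 0]) cube([44, 44, 656]);


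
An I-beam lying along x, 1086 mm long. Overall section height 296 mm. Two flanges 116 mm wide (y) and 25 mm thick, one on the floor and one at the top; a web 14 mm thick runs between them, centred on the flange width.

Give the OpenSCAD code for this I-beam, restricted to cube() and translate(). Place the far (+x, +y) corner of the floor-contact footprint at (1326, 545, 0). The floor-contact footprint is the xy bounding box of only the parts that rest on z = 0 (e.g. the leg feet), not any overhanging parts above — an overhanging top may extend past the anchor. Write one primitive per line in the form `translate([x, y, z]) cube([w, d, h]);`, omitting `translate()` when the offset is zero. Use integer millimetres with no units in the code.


translate([240, 429, 0]) cube([1086, 116, 25]);
translate([240, 480, 25]) cube([1086, 14, 246]);
translate([240, 429, 271]) cube([1086, 116, 25]);


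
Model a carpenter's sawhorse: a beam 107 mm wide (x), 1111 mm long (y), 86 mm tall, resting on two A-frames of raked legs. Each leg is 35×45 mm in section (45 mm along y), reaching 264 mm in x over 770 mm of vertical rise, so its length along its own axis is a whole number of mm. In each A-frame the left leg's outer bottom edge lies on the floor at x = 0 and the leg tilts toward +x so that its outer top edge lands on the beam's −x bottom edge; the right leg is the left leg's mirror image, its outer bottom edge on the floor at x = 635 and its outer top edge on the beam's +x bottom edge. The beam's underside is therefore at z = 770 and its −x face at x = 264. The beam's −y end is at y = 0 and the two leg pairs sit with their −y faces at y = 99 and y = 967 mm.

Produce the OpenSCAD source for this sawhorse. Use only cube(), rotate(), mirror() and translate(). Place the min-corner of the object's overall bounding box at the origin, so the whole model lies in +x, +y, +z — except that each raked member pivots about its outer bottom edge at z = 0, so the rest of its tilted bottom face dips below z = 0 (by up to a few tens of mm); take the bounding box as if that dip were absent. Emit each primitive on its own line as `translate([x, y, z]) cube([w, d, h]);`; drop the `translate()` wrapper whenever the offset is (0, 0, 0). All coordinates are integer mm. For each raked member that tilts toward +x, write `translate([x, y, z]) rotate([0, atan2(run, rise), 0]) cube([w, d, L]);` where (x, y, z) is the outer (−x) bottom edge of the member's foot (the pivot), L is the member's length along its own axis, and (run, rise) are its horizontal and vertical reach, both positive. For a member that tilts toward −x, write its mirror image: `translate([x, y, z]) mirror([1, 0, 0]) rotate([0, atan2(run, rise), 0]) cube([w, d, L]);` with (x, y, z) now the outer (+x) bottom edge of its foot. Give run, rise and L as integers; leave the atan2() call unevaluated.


translate([264, 0, 770]) cube([107, 1111, 86]);
translate([0, 99, 0]) rotate([0, atan2(264, 770), 0]) cube([35, 45, 814]);
translate([635, 99, 0]) mirror([1, 0, 0]) rotate([0, atan2(264, 770), 0]) cube([35, 45, 814]);
translate([0, 967, 0]) rotate([0, atan2(264, 770), 0]) cube([35, 45, 814]);
translate([635, 967, 0]) mirror([1, 0, 0]) rotate([0, atan2(264, 770), 0]) cube([35, 45, 814]);


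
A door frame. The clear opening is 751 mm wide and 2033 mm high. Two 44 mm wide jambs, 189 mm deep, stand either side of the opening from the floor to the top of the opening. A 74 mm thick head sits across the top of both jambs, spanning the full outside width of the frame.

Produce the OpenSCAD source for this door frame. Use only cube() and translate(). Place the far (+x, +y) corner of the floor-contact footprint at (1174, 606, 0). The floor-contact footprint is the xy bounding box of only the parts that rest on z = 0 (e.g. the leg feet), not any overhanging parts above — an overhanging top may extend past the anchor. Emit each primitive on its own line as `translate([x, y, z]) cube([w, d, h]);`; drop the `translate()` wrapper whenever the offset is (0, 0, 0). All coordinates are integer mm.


translate([335, 417, 0]) cube([44, 189, 2033]);
translate([1130, 417, 0]) cube([44, 189, 2033]);
translate([335, 417, 2033]) cube([839, 189, 74]);


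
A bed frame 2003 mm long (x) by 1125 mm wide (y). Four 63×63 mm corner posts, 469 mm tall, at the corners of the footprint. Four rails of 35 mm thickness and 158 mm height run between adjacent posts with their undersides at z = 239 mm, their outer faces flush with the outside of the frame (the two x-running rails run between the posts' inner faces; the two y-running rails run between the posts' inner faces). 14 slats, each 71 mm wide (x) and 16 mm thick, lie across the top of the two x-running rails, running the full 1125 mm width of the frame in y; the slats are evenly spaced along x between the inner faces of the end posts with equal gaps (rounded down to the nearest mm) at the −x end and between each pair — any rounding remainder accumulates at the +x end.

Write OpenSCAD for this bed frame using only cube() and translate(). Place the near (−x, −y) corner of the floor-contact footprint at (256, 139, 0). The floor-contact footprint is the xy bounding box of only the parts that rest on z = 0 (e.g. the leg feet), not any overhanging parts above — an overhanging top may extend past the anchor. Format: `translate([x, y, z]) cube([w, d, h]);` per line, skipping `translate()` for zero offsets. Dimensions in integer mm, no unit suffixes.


translate([256, 139, 0]) cube([63, 63, 469]);
translate([256, 1201, 0]) cube([63, 63, 469]);
translate([2196, 139, 0]) cube([63, 63, 469]);
translate([2196, 1201, 0]) cube([63, 63, 469]);
translate([319, 139, 239]) cube([1877, 35, 158]);
translate([319, 1229, 239]) cube([1877, 35, 158]);
translate([256, 202, 239]) cube([35, 999, 158]);
translate([2224, 202, 239]) cube([35, 999, 158]);
translate([377, 139, 397]) cube([71, 1125, 16]);
translate([506, 139, 397]) cube([71, 1125, 16]);
translate([635, 139, 397]) cube([71, 1125, 16]);
translate([764, 139, 397]) cube([71, 1125, 16]);
translate([893, 139, 397]) cube([71, 1125, 16]);
translate([1022, 139, 397]) cube([71, 1125, 16]);
translate([1151, 139, 397]) cube([71, 1125, 16]);
translate([1280, 139, 397]) cube([71, 1125, 16]);
translate([1409, 139, 397]) cube([71, 1125, 16]);
translate([1538, 139, 397]) cube([71, 1125, 16]);
translate([1667, 139, 397]) cube([71, 1125, 16]);
translate([1796, 139, 397]) cube([71, 1125, 16]);
translate([1925, 139, 397]) cube([71, 1125, 16]);
translate([2054, 139, 397]) cube([71, 1125, 16]);


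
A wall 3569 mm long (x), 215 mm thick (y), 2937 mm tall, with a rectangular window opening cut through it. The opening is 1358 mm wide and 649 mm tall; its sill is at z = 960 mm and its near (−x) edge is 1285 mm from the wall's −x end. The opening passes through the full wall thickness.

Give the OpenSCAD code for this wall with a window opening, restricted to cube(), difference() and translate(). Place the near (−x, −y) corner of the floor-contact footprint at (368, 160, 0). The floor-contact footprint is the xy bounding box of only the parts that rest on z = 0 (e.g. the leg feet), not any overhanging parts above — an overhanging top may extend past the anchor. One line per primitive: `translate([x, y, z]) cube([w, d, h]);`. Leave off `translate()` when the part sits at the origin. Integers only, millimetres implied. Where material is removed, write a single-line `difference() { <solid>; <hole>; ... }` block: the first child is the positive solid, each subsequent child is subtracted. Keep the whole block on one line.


difference() { translate([368, 160, 0]) cube([3569, 215, 2937]); translate([1653, 160, 960]) cube([1358, 215, 649]); }


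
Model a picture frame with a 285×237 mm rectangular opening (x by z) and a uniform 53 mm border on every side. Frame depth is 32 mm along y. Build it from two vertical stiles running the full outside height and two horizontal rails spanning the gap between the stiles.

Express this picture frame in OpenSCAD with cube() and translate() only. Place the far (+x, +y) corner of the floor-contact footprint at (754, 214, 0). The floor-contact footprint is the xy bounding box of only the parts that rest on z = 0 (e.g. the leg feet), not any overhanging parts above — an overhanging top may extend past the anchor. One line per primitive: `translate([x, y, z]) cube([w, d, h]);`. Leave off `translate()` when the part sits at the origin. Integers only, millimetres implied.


translate([363, 182, 0]) cube([53, 32, 343]);
translate([701, 182, 0]) cube([53, 32, 343]);
translate([416, 182, 0]) cube([285, 32, 53]);
translate([416, 182, 290]) cube([285, 32, 53]);


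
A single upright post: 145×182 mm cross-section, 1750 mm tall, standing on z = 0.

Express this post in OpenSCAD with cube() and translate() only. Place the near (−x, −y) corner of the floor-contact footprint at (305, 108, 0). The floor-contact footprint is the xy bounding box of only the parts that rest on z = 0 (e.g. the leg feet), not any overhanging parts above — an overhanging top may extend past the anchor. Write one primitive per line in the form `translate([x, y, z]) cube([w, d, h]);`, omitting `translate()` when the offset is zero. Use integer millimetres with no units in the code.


translate([305, 108, 0]) cube([145, 182, 1750]);


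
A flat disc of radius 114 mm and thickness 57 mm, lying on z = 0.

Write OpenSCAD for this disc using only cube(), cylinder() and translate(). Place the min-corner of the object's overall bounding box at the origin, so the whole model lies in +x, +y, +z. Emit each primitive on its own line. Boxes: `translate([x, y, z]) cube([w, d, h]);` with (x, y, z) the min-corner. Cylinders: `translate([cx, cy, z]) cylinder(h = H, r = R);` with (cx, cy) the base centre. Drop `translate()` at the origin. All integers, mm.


translate([114, 114, 0]) cylinder(h = 57, r = 114);


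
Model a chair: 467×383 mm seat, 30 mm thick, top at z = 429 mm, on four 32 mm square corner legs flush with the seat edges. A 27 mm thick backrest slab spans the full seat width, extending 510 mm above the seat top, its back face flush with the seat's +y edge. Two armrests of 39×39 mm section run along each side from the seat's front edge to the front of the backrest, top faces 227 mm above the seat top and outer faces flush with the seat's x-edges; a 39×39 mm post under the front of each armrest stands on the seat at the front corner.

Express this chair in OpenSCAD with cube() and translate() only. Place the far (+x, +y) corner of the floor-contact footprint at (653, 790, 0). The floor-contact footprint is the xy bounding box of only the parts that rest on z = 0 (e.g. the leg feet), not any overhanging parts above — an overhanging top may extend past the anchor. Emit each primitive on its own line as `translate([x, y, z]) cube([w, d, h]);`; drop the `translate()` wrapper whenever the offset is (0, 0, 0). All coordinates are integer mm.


// leg_h = 429 - 30 = 399
// arm post h = 227 - 39 = 188
translate([186, 407, 399]) cube([467, 383, 30]);
translate([186, 407, 0]) cube([32, 32, 399]);
translate([621, 407, 0]) cube([32, 32, 399]);
translate([186, 758, 0]) cube([32, 32, 399]);
translate([621, 758, 0]) cube([32, 32, 399]);
translate([186, 763, 429]) cube([467, 27, 510]);
translate([186, 407, 617]) cube([39, 356, 39]);
translate([614, 407, 617]) cube([39, 356, 39]);
translate([186, 407, 429]) cube([39, 39, 188]);
translate([614, 407, 429]) cube([39, 39, 188]);


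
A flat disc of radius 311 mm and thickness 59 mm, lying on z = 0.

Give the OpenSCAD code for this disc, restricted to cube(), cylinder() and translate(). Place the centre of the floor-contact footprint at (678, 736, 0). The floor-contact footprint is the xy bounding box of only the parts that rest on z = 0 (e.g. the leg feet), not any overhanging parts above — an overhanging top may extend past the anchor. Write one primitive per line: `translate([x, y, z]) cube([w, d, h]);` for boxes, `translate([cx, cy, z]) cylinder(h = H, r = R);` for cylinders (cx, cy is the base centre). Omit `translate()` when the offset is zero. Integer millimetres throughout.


translate([678, 736, 0]) cylinder(h = 59, r = 311);


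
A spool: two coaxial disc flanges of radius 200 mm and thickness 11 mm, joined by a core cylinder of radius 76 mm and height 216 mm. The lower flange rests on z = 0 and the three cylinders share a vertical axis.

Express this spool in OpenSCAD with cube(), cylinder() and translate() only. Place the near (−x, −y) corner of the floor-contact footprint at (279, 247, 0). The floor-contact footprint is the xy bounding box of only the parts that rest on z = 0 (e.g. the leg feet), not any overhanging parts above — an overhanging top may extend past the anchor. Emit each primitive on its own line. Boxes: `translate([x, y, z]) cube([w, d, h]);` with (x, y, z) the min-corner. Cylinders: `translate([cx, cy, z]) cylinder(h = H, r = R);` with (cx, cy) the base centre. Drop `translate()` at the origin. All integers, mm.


translate([479, 447, 0]) cylinder(h = 11, r = 200);
translate([479, 447, 11]) cylinder(h = 216, r = 76);
translate([479, 447, 227]) cylinder(h = 11, r = 200);


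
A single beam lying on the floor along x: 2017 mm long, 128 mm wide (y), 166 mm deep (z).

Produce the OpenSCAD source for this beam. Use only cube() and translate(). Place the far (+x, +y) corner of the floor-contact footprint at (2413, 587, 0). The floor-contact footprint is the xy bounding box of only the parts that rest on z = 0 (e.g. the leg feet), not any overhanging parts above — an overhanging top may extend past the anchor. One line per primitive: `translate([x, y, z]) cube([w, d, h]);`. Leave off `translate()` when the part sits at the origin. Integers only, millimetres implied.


translate([396, 459, 0]) cube([2017, 128, 166]);


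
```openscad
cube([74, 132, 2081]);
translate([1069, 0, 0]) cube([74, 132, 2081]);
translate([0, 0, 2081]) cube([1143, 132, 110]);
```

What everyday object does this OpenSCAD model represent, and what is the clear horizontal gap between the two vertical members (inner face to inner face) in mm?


A door frame. The clear opening width is 995 mm.

Two 2081 mm tall posts with a header on top — a door frame. The left jamb is 74 mm wide at x = 0; the right jamb starts at x = 1069. The clear opening is 1069 − 74 = 995 mm.


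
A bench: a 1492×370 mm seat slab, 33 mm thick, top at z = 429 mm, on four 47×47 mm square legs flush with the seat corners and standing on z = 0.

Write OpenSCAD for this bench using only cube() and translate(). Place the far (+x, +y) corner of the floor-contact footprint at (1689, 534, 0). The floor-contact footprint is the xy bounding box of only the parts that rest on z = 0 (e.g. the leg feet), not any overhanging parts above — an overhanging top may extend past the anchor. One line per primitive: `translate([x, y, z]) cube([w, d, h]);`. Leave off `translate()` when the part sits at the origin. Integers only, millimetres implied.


translate([197, 164, 396]) cube([1492, 370, 33]);
translate([197, 164, 0]) cube([47, 47, 396]);
translate([197, 487, 0]) cube([47, 47, 396]);
translate([1642, 164, 0]) cube([47, 47, 396]);
translate([1642, 487, 0]) cube([47, 47, 396]);


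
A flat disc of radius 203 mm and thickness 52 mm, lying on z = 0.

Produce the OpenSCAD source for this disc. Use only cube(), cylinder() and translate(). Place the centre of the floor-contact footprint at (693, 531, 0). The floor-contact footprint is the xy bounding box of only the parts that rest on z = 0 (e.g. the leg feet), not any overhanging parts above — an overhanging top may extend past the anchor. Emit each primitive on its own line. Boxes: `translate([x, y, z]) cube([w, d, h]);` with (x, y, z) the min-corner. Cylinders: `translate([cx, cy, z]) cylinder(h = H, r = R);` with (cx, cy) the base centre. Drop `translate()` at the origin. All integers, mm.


translate([693, 531, 0]) cylinder(h = 52, r = 203);


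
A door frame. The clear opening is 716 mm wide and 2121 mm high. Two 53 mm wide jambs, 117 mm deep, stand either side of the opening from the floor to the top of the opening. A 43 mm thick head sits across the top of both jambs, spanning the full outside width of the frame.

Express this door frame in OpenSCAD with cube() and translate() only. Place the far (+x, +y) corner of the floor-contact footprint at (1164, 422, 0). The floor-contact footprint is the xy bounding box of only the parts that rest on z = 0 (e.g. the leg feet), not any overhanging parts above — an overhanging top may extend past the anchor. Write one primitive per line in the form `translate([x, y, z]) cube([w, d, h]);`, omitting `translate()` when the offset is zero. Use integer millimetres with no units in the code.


translate([342, 305, 0]) cube([53, 117, 2121]);
translate([1111, 305, 0]) cube([53, 117, 2121]);
translate([342, 305, 2121]) cube([822, 117, 43]);


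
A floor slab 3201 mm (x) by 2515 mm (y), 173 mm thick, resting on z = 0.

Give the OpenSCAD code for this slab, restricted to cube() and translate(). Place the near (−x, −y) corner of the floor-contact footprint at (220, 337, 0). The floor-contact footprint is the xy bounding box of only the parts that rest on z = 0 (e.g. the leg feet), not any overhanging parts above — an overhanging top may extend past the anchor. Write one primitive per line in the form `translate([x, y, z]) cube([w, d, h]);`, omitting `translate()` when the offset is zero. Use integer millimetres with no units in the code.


translate([220, 337, 0]) cube([3201, 2515, 173]);


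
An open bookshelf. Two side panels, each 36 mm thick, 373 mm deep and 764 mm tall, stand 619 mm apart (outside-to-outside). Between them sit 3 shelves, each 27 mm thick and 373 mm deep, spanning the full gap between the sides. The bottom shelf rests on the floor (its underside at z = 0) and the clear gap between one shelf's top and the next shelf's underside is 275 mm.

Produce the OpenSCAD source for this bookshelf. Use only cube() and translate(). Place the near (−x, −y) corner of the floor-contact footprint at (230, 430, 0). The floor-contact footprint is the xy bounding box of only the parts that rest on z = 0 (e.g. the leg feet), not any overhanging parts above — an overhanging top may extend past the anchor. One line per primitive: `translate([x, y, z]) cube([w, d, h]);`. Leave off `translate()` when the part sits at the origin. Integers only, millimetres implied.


translate([230, 430, 0]) cube([36, 373, 764]);
translate([813, 430, 0]) cube([36, 373, 764]);
translate([266, 430, 0]) cube([547, 373, 27]);
translate([266, 430, 302]) cube([547, 373, 27]);
translate([266, 430, 604]) cube([547, 373, 27]);


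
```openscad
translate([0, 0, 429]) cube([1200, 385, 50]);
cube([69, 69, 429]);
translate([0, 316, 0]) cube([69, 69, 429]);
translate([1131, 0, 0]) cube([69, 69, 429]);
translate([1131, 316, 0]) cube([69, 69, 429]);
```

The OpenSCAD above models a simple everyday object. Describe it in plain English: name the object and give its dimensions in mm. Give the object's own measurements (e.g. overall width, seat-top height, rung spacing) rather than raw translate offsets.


A bench: a 1200×385 mm seat slab, 50 mm thick, top at z = 479 mm, on four 69×69 mm square legs flush with the seat corners and standing on z = 0.


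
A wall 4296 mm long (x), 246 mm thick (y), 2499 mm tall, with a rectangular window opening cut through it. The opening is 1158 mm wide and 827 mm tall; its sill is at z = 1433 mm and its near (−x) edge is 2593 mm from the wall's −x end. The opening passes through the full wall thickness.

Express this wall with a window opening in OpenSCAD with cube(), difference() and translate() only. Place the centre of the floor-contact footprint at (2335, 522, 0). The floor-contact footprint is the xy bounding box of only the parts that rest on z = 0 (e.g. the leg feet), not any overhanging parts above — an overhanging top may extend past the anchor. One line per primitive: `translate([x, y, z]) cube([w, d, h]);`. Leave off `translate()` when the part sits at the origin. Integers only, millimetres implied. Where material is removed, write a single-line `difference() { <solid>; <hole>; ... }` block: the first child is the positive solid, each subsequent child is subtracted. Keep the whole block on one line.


difference() { translate([187, 399, 0]) cube([4296, 246, 2499]); translate([2780, 399, 1433]) cube([1158, 246, 827]); }


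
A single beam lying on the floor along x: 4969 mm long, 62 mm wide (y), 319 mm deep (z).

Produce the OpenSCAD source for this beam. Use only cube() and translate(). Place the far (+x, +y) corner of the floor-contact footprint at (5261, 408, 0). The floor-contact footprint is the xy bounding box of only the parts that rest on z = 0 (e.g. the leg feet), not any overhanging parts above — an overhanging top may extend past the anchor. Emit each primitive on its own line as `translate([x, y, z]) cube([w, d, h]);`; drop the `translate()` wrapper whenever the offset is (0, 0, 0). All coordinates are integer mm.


translate([292, 346, 0]) cube([4969, 62, 319]);


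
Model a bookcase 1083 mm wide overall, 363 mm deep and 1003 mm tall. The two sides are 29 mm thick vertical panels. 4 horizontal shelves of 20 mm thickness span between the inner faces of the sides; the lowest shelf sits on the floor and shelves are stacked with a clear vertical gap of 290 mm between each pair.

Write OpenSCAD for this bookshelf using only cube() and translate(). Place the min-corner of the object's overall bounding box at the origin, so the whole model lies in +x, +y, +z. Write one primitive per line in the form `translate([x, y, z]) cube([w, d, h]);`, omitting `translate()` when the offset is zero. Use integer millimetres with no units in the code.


cube([29, 363, 1003]);
translate([1054, 0, 0]) cube([29, 363, 1003]);
translate([29, 0, 0]) cube([1025, 363, 20]);
translate([29, 0, 310]) cube([1025, 363, 20]);
translate([29, 0, 620]) cube([1025, 363, 20]);
translate([29, 0, 930]) cube([1025, 363, 20]);


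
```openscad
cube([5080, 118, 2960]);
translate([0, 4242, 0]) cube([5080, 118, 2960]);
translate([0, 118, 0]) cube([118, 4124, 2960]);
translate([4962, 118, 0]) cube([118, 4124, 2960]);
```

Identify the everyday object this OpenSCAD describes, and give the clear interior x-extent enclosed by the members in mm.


A house (or room) frame. The interior width is 4844 mm.

Four 2960 mm walls enclosing a rectangle with no floor or roof — a room or house frame. Outside width is 5080 mm and wall thickness is 118 mm, so the interior width is 5080 − 2 × 118 = 4844 mm.


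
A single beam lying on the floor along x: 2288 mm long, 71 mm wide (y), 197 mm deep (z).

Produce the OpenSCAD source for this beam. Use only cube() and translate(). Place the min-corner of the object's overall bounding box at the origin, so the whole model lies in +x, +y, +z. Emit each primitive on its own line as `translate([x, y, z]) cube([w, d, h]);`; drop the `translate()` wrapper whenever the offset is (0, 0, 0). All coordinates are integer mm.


cube([2288, 71, 197]);


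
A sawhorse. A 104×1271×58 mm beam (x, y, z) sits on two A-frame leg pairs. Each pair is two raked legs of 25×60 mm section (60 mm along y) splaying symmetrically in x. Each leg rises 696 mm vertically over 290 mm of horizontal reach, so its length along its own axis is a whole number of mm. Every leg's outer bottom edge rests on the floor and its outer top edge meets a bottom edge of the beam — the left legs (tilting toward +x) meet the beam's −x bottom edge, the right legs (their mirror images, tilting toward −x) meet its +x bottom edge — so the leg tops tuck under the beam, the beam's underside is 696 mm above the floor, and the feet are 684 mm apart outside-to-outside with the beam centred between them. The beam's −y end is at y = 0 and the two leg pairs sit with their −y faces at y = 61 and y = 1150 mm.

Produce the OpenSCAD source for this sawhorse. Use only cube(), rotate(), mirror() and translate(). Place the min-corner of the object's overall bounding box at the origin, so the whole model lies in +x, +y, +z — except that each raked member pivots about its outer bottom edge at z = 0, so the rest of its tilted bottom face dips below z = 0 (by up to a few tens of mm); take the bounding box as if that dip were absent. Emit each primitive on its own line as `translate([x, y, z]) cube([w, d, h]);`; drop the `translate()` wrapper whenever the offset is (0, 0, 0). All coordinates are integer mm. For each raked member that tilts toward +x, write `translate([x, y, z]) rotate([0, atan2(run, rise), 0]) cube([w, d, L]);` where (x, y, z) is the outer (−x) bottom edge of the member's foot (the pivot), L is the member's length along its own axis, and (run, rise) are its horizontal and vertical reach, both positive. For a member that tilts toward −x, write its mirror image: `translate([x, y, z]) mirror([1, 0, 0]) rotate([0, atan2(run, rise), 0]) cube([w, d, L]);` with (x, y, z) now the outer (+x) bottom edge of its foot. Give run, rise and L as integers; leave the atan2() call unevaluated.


translate([290, 0, 696]) cube([104, 1271, 58]);
translate([0, 61, 0]) rotate([0, atan2(290, 696), 0]) cube([25, 60, 754]);
translate([684, 61, 0]) mirror([1, 0, 0]) rotate([0, atan2(290, 696), 0]) cube([25, 60, 754]);
translate([0, 1150, 0]) rotate([0, atan2(290, 696), 0]) cube([25, 60, 754]);
translate([684, 1150, 0]) mirror([1, 0, 0]) rotate([0, atan2(290, 696), 0]) cube([25, 60, 754]);


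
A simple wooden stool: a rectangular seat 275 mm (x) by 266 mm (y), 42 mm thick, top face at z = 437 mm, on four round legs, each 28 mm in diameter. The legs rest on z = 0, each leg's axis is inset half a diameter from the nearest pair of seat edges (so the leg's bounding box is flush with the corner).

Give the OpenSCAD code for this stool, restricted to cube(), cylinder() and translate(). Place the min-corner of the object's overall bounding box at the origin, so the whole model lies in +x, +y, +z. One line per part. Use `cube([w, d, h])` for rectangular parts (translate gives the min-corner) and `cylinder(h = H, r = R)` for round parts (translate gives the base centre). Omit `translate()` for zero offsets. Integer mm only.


translate([0, 0, 395]) cube([275, 266, 42]);
translate([14, 14, 0]) cylinder(h = 395, r = 14);
translate([261, 14, 0]) cylinder(h = 395, r = 14);
translate([14, 252, 0]) cylinder(h = 395, r = 14);
translate([261, 252, 0]) cylinder(h = 395, r = 14);


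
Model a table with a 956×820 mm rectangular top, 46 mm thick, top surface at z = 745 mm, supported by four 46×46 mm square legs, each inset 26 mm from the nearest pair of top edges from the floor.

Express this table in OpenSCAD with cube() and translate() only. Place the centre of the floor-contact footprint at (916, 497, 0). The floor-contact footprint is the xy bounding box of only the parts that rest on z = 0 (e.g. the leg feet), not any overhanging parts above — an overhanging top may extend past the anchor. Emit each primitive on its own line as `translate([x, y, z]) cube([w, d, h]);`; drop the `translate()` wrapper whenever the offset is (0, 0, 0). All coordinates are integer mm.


translate([438, 87, 699]) cube([956, 820, 46]);
translate([464, 113, 0]) cube([46, 46, 699]);
translate([1322, 113, 0]) cube([46, 46, 699]);
translate([464, 835, 0]) cube([46, 46, 699]);
translate([1322, 835, 0]) cube([46, 46, 699]);


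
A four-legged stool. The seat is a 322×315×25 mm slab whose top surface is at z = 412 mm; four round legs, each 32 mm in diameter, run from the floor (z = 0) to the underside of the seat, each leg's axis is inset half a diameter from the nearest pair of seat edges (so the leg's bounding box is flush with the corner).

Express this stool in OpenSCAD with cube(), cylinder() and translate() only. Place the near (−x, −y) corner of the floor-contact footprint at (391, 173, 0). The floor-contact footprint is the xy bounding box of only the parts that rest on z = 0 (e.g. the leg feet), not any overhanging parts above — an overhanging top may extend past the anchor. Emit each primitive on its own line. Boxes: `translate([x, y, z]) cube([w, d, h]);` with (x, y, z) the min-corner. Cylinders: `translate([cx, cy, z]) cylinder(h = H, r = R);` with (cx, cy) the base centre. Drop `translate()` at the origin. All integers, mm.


translate([391, 173, 387]) cube([322, 315, 25]);
translate([407, 189, 0]) cylinder(h = 387, r = 16);
translate([697, 189, 0]) cylinder(h = 387, r = 16);
translate([407, 472, 0]) cylinder(h = 387, r = 16);
translate([697, 472, 0]) cylinder(h = 387, r = 16);


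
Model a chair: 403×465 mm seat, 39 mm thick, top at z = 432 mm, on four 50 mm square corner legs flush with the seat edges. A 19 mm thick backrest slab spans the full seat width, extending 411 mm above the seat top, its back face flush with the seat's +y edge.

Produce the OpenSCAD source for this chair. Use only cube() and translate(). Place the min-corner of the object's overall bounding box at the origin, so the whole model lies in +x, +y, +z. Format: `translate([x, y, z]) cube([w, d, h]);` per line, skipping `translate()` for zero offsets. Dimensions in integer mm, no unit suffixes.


translate([0, 0, 393]) cube([403, 465, 39]);
cube([50, 50, 393]);
translate([353, 0, 0]) cube([50, 50, 393]);
translate([0, 415, 0]) cube([50, 50, 393]);
translate([353, 415, 0]) cube([50, 50, 393]);
translate([0, 446, 432]) cube([403, 19, 411]);


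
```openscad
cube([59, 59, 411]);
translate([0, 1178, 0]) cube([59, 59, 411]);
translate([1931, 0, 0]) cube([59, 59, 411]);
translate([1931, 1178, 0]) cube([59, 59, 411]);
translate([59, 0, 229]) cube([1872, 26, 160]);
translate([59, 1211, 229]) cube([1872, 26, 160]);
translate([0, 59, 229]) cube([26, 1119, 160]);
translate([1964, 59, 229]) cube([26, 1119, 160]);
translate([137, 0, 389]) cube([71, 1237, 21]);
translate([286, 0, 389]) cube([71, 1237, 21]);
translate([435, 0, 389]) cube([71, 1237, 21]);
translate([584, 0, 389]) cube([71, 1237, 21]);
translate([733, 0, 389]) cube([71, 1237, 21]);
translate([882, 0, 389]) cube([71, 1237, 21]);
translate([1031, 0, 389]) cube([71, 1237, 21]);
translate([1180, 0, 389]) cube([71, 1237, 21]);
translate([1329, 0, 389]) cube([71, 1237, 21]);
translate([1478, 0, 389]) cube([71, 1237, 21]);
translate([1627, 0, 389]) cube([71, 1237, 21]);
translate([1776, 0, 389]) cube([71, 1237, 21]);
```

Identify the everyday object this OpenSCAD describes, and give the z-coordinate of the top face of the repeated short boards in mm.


A bed frame. The slat-top height is 410 mm.

Four posts, four rails, and a row of slats — a bed frame. Slats sit on the rails at z = 229 + 160 = 389; with slat thickness 21, the top is 410 mm.


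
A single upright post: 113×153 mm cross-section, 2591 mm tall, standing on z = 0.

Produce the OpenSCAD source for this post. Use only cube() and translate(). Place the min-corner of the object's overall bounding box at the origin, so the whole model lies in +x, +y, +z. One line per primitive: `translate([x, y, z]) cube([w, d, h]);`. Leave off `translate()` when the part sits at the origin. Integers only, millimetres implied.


cube([113, 153, 2591]);


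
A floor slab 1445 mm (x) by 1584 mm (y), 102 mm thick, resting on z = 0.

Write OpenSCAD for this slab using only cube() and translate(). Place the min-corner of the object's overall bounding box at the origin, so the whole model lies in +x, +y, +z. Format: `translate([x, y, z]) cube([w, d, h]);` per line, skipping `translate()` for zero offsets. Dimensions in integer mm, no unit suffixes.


cube([1445, 1584, 102]);


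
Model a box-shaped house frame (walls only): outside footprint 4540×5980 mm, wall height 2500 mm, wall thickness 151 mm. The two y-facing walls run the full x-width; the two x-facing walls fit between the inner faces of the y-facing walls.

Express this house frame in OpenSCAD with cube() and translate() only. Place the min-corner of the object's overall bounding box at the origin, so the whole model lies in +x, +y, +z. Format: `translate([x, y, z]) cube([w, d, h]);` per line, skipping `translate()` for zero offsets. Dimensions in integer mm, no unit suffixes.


cube([4540, 151, 2500]);
translate([0, 5829, 0]) cube([4540, 151, 2500]);
translate([0, 151, 0]) cube([151, 5678, 2500]);
translate([4389, 151, 0]) cube([151, 5678, 2500]);
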